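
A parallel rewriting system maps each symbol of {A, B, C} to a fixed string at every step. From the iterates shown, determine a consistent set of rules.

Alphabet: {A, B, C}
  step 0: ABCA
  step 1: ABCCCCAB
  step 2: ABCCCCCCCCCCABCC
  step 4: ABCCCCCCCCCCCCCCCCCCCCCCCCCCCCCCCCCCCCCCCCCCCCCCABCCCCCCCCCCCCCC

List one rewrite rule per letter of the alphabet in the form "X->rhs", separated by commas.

  step 1 ⇒ step 2: ABCCCCAB ⇒ AB·CC·CC·CC·CC·CC·AB·CC
    A ↦ AB
    B ↦ CC
    C ↦ CC

A->AB, B->CC, C->CC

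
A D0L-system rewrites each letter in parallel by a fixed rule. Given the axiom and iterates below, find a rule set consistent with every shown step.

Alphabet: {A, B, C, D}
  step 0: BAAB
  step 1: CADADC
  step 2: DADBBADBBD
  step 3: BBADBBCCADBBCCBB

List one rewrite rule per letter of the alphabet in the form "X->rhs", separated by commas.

A->AD, B->C, C->D, D->BB

  step 2 ⇒ step 3: DADBBADBBD ⇒ BB·AD·BB·C·C·AD·BB·C·C·BB
    A ↦ AD
    B ↦ C
    D ↦ BB
  step 1 ⇒ step 2: CADADC ⇒ D·AD·BB·AD·BB·D
    C ↦ D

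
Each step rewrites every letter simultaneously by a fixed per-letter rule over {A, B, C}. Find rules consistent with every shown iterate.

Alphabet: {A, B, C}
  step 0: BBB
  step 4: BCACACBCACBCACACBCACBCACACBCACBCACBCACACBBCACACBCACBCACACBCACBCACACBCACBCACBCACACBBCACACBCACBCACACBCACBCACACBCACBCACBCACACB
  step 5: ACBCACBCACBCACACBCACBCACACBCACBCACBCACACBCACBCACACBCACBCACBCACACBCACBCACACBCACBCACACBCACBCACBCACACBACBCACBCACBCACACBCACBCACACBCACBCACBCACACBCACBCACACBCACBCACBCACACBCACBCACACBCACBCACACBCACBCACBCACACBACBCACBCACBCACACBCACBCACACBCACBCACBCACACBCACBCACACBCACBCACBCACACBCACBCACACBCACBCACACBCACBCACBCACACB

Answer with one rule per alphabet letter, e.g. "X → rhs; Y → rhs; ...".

A->B, B->ACB, C->CAC

  step 4 ⇒ step 5: BCACACBCACBCACACBCACBCACACBCACBCACBCACACBBCACACBCACBCACACBCACBCACACBCACBCACBCACACBBCACACBCACBCACACBCACBCACACBCACBCACBCACACB ⇒ ACB·CAC·B·CAC·B·CAC·ACB·CAC·B·CAC·ACB·CAC·B·CAC·B·CAC·ACB·CAC·B·CAC·ACB·CAC·B·CAC·B·CAC·ACB·CAC·B·CAC·ACB·CAC·B·CAC·ACB·CAC·B·CAC·B·CAC·ACB·ACB·CAC·B·CAC·B·CAC·ACB·CAC·B·CAC·ACB·CAC·B·CAC·B·CAC·ACB·CAC·B·CAC·ACB·CAC·B·CAC·B·CAC·ACB·CAC·B·CAC·ACB·CAC·B·CAC·ACB·CAC·B·CAC·B·CAC·ACB·ACB·CAC·B·CAC·B·CAC·ACB·CAC·B·CAC·ACB·CAC·B·CAC·B·CAC·ACB·CAC·B·CAC·ACB·CAC·B·CAC·B·CAC·ACB·CAC·B·CAC·ACB·CAC·B·CAC·ACB·CAC·B·CAC·B·CAC·ACB
    A ↦ B
    B ↦ ACB
    C ↦ CAC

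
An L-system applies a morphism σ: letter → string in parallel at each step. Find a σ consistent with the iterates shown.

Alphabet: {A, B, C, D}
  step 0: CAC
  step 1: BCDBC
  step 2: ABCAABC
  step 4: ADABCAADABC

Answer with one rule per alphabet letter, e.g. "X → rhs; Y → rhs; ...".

  step 1 ⇒ step 2: BCDBC ⇒ A·BC·A·A·BC
    B ↦ A
    C ↦ BC
    D ↦ A
  step 0 ⇒ step 1: CAC ⇒ BC·D·BC
    A ↦ D

A->D, B->A, C->BC, D->A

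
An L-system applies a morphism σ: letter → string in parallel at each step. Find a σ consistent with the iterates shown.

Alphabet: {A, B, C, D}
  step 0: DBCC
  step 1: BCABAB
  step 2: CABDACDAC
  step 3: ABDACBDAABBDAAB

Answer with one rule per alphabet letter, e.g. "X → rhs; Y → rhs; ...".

A->DA, B->C, C->AB, D->B

  step 2 ⇒ step 3: CABDACDAC ⇒ AB·DA·C·B·DA·AB·B·DA·AB
    A ↦ DA
    B ↦ C
    C ↦ AB
    D ↦ B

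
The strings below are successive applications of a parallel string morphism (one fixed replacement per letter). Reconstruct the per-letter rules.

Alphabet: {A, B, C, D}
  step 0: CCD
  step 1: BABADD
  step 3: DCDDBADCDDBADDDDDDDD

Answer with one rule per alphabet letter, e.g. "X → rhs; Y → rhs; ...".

  step 0 ⇒ step 1: CCD ⇒ BA·BA·DD
    C ↦ BA
    D ↦ DD
    A ↦ DC  (constrained at step 1)
    B ↦ A  (constrained at step 1)

A->DC, B->A, C->BA, D->DD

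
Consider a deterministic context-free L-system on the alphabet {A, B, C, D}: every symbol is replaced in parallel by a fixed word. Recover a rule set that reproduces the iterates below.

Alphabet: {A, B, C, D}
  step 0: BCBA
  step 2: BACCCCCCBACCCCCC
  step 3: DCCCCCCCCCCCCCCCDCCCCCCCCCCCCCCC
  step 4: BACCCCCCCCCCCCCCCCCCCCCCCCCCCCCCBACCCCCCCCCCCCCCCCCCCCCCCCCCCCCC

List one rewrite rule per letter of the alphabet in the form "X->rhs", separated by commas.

A->CC, B->DC, C->CC, D->BA

  step 3 ⇒ step 4: DCCCCCCCCCCCCCCCDCCCCCCCCCCCCCCC ⇒ BA·CC·CC·CC·CC·CC·CC·CC·CC·CC·CC·CC·CC·CC·CC·CC·BA·CC·CC·CC·CC·CC·CC·CC·CC·CC·CC·CC·CC·CC·CC·CC
    C ↦ CC
    D ↦ BA
  step 2 ⇒ step 3: BACCCCCCBACCCCCC ⇒ DC·CC·CC·CC·CC·CC·CC·CC·DC·CC·CC·CC·CC·CC·CC·CC
    A ↦ CC
  step 2 ⇒ step 3: BACCCCCCBACCCCCC ⇒ DC·CC·CC·CC·CC·CC·CC·CC·DC·CC·CC·CC·CC·CC·CC·CC
    B ↦ DC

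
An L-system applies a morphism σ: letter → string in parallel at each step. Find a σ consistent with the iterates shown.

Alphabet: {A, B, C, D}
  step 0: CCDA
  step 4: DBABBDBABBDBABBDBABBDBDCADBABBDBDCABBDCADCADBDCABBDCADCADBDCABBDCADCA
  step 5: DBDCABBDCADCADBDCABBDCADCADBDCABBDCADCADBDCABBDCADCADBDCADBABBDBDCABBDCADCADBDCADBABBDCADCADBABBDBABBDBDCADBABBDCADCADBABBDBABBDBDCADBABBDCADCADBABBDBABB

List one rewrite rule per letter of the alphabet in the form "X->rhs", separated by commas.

A->BB, B->DCA, C->A, D->DB

  step 4 ⇒ step 5: DBABBDBABBDBABBDBABBDBDCADBABBDBDCABBDCADCADBDCABBDCADCADBDCABBDCADCA ⇒ DB·DCA·BB·DCA·DCA·DB·DCA·BB·DCA·DCA·DB·DCA·BB·DCA·DCA·DB·DCA·BB·DCA·DCA·DB·DCA·DB·A·BB·DB·DCA·BB·DCA·DCA·DB·DCA·DB·A·BB·DCA·DCA·DB·A·BB·DB·A·BB·DB·DCA·DB·A·BB·DCA·DCA·DB·A·BB·DB·A·BB·DB·DCA·DB·A·BB·DCA·DCA·DB·A·BB·DB·A·BB
    A ↦ BB
    B ↦ DCA
    C ↦ A
    D ↦ DB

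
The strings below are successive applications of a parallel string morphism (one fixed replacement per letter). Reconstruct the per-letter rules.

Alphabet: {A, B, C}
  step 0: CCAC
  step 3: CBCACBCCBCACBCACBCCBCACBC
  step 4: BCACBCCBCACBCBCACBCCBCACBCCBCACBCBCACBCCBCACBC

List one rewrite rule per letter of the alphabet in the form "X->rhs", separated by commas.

A->C, B->AC, C->BC

  step 3 ⇒ step 4: CBCACBCCBCACBCACBCCBCACBC ⇒ BC·AC·BC·C·BC·AC·BC·BC·AC·BC·C·BC·AC·BC·C·BC·AC·BC·BC·AC·BC·C·BC·AC·BC
    A ↦ C
    B ↦ AC
    C ↦ BC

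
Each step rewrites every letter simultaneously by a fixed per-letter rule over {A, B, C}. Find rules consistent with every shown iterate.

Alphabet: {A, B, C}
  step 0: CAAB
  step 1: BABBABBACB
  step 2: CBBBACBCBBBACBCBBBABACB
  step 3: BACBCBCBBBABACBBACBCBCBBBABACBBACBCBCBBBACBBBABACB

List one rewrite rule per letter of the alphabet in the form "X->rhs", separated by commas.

A->BBA, B->CB, C->BA

  step 2 ⇒ step 3: CBBBACBCBBBACBCBBBABACB ⇒ BA·CB·CB·CB·BBA·BA·CB·BA·CB·CB·CB·BBA·BA·CB·BA·CB·CB·CB·BBA·CB·BBA·BA·CB
    A ↦ BBA
    B ↦ CB
    C ↦ BA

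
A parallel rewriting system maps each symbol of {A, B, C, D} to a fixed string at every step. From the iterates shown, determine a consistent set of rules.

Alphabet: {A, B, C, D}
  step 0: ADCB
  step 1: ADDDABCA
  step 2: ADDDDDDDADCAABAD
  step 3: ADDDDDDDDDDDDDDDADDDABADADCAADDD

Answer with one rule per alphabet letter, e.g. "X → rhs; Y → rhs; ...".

  step 2 ⇒ step 3: ADDDDDDDADCAABAD ⇒ AD·DD·DD·DD·DD·DD·DD·DD·AD·DD·AB·AD·AD·CA·AD·DD
    A ↦ AD
    B ↦ CA
    C ↦ AB
    D ↦ DD

A->AD, B->CA, C->AB, D->DD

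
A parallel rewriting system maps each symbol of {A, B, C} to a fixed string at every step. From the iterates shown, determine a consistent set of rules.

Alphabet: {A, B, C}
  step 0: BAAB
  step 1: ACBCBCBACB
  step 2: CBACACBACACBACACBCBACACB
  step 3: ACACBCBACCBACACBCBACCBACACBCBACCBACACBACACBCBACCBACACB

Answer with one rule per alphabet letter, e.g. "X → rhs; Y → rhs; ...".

  step 2 ⇒ step 3: CBACACBACACBACACBCBACACB ⇒ AC·ACB·CB·AC·CB·AC·ACB·CB·AC·CB·AC·ACB·CB·AC·CB·AC·ACB·AC·ACB·CB·AC·CB·AC·ACB
    A ↦ CB
    B ↦ ACB
    C ↦ AC

A->CB, B->ACB, C->AC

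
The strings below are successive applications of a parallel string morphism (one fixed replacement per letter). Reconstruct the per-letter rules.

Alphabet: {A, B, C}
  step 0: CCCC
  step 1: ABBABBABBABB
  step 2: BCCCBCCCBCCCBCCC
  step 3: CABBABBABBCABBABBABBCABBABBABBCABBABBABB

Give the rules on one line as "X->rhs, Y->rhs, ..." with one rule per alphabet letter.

A->BC, B->C, C->ABB

  step 2 ⇒ step 3: BCCCBCCCBCCCBCCC ⇒ C·ABB·ABB·ABB·C·ABB·ABB·ABB·C·ABB·ABB·ABB·C·ABB·ABB·ABB
    B ↦ C
    C ↦ ABB
  step 1 ⇒ step 2: ABBABBABBABB ⇒ BC·C·C·BC·C·C·BC·C·C·BC·C·C
    A ↦ BC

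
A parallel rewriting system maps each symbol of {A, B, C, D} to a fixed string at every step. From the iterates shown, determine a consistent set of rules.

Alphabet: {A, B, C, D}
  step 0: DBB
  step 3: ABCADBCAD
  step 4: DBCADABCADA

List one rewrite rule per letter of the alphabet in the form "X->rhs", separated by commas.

  step 3 ⇒ step 4: ABCADBCAD ⇒ D·BC·A·D·A·BC·A·D·A
    A ↦ D
    B ↦ BC
    C ↦ A
    D ↦ A

A->D, B->BC, C->A, D->A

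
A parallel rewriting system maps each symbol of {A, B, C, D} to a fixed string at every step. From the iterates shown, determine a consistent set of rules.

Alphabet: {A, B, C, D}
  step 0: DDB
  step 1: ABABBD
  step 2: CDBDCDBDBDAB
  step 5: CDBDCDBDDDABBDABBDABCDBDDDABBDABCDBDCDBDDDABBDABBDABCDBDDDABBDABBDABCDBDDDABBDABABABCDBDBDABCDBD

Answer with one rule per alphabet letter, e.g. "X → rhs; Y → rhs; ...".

A->CD, B->BD, C->DD, D->AB

  step 1 ⇒ step 2: ABABBD ⇒ CD·BD·CD·BD·BD·AB
    A ↦ CD
    B ↦ BD
    D ↦ AB
    C ↦ DD  (constrained at step 2)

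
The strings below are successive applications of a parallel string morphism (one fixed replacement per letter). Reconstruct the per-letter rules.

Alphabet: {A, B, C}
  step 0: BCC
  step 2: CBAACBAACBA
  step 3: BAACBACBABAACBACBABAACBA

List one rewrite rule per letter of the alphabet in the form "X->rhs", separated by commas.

  step 2 ⇒ step 3: CBAACBAACBA ⇒ BA·A·CBA·CBA·BA·A·CBA·CBA·BA·A·CBA
    A ↦ CBA
    B ↦ A
    C ↦ BA

A->CBA, B->A, C->BA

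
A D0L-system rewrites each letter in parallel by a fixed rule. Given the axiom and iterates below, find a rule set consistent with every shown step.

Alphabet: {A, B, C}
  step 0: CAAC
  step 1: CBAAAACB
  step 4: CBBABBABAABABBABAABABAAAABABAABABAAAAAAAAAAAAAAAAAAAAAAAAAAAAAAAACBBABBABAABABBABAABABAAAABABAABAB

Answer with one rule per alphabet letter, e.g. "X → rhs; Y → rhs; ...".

  step 0 ⇒ step 1: CAAC ⇒ CB·AA·AA·CB
    A ↦ AA
    C ↦ CB
    B ↦ BAB  (constrained at step 1)

A->AA, B->BAB, C->CB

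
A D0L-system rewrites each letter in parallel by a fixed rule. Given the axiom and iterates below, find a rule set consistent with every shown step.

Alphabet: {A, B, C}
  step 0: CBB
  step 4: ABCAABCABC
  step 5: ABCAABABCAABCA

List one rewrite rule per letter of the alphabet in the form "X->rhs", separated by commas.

A->AB, B->C, C->A

  step 4 ⇒ step 5: ABCAABCABC ⇒ AB·C·A·AB·AB·C·A·AB·C·A
    A ↦ AB
    B ↦ C
    C ↦ A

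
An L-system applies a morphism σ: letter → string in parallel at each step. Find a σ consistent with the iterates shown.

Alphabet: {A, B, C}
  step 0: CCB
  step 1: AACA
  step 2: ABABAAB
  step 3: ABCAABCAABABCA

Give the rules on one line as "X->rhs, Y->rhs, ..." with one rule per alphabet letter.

A->AB, B->CA, C->A

  step 2 ⇒ step 3: ABABAAB ⇒ AB·CA·AB·CA·AB·AB·CA
    A ↦ AB
    B ↦ CA
  step 0 ⇒ step 1: CCB ⇒ A·A·CA
    C ↦ A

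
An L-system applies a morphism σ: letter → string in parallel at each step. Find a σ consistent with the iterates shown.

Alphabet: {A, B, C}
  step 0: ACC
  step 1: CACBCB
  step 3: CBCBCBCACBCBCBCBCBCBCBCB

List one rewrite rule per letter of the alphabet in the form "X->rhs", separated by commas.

  step 0 ⇒ step 1: ACC ⇒ CA·CB·CB
    A ↦ CA
    C ↦ CB
    B ↦ CB  (constrained at step 1)

A->CA, B->CB, C->CB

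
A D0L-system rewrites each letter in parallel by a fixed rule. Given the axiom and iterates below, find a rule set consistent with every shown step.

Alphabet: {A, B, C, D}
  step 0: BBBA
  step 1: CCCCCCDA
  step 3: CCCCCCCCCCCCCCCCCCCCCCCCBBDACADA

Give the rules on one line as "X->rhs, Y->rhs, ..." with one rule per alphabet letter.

A->DA, B->CC, C->BB, D->CA

  step 0 ⇒ step 1: BBBA ⇒ CC·CC·CC·DA
    A ↦ DA
    B ↦ CC
    C ↦ BB  (constrained at step 1)
    D ↦ CA  (constrained at step 1)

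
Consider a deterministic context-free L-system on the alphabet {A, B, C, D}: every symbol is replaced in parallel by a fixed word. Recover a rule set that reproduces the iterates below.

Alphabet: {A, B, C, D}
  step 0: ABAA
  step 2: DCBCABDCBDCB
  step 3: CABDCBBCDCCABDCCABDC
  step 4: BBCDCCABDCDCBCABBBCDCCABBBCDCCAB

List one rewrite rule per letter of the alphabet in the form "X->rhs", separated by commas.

  step 3 ⇒ step 4: CABDCBBCDCCABDCCABDC ⇒ B·BC·DC·CA·B·DC·DC·B·CA·B·B·BC·DC·CA·B·B·BC·DC·CA·B
    A ↦ BC
    B ↦ DC
    C ↦ B
    D ↦ CA

A->BC, B->DC, C->B, D->CA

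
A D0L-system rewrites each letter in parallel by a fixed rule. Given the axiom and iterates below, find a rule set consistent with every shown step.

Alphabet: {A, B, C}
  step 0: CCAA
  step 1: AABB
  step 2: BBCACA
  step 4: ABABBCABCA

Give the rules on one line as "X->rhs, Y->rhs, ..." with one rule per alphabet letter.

  step 1 ⇒ step 2: AABB ⇒ B·B·CA·CA
    A ↦ B
    B ↦ CA
  step 0 ⇒ step 1: CCAA ⇒ A·A·B·B
    C ↦ A

A->B, B->CA, C->A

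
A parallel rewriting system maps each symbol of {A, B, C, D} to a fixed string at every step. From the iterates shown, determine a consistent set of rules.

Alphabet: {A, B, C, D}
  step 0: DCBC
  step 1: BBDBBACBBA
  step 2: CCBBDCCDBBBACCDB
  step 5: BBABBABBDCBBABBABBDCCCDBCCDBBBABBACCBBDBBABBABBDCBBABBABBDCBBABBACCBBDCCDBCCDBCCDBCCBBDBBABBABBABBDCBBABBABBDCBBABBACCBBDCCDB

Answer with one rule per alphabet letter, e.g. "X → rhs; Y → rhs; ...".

A->DB, B->C, C->BBA, D->BBD

  step 1 ⇒ step 2: BBDBBACBBA ⇒ C·C·BBD·C·C·DB·BBA·C·C·DB
    A ↦ DB
    B ↦ C
    C ↦ BBA
    D ↦ BBD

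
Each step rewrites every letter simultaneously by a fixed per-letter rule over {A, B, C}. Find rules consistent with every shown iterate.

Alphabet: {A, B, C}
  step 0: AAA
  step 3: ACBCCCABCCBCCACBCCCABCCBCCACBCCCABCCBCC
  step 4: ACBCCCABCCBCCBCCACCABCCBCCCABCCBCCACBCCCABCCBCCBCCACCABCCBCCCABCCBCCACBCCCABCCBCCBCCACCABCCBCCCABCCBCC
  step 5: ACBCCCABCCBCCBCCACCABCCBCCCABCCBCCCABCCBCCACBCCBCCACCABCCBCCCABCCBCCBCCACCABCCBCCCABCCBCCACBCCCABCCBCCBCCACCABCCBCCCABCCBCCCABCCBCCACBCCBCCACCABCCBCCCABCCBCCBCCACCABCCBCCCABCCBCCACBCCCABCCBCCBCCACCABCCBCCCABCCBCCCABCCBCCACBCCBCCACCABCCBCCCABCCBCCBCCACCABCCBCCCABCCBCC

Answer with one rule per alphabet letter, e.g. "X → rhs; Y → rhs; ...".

  step 4 ⇒ step 5: ACBCCCABCCBCCBCCACCABCCBCCCABCCBCCACBCCCABCCBCCBCCACCABCCBCCCABCCBCCACBCCCABCCBCCBCCACCABCCBCCCABCCBCC ⇒ AC·BCC·CA·BCC·BCC·BCC·AC·CA·BCC·BCC·CA·BCC·BCC·CA·BCC·BCC·AC·BCC·BCC·AC·CA·BCC·BCC·CA·BCC·BCC·BCC·AC·CA·BCC·BCC·CA·BCC·BCC·AC·BCC·CA·BCC·BCC·BCC·AC·CA·BCC·BCC·CA·BCC·BCC·CA·BCC·BCC·AC·BCC·BCC·AC·CA·BCC·BCC·CA·BCC·BCC·BCC·AC·CA·BCC·BCC·CA·BCC·BCC·AC·BCC·CA·BCC·BCC·BCC·AC·CA·BCC·BCC·CA·BCC·BCC·CA·BCC·BCC·AC·BCC·BCC·AC·CA·BCC·BCC·CA·BCC·BCC·BCC·AC·CA·BCC·BCC·CA·BCC·BCC
    A ↦ AC
    B ↦ CA
    C ↦ BCC

A->AC, B->CA, C->BCC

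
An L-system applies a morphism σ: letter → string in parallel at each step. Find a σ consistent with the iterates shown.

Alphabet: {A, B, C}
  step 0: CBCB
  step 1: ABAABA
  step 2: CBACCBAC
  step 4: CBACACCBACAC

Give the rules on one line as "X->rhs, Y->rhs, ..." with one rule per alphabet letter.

  step 1 ⇒ step 2: ABAABA ⇒ C·BA·C·C·BA·C
    A ↦ C
    B ↦ BA
  step 0 ⇒ step 1: CBCB ⇒ A·BA·A·BA
    C ↦ A

A->C, B->BA, C->A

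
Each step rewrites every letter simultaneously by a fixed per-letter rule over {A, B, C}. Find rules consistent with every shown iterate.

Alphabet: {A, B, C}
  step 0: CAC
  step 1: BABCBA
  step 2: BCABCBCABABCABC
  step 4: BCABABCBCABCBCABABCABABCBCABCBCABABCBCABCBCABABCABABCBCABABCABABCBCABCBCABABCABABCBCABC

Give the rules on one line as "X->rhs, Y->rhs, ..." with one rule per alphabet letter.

A->BC, B->BCA, C->BA

  step 1 ⇒ step 2: BABCBA ⇒ BCA·BC·BCA·BA·BCA·BC
    A ↦ BC
    B ↦ BCA
    C ↦ BA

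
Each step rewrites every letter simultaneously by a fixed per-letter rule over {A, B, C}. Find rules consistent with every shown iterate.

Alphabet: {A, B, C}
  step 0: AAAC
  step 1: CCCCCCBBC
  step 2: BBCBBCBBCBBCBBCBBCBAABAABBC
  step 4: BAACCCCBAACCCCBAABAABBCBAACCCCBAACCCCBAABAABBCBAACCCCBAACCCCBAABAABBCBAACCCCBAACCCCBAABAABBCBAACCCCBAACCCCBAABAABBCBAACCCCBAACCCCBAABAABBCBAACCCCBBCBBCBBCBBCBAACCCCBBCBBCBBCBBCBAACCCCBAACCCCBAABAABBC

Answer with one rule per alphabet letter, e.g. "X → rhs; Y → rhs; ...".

A->CC, B->BAA, C->BBC

  step 1 ⇒ step 2: CCCCCCBBC ⇒ BBC·BBC·BBC·BBC·BBC·BBC·BAA·BAA·BBC
    B ↦ BAA
    C ↦ BBC
  step 0 ⇒ step 1: AAAC ⇒ CC·CC·CC·BBC
    A ↦ CC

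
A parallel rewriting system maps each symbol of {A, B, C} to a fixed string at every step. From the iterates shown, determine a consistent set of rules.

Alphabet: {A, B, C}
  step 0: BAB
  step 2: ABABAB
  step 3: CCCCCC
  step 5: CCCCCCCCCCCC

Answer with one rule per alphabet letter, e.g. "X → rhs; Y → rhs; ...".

A->C, B->C, C->AB

  step 2 ⇒ step 3: ABABAB ⇒ C·C·C·C·C·C
    A ↦ C
    B ↦ C
    C ↦ AB  (constrained at step 3)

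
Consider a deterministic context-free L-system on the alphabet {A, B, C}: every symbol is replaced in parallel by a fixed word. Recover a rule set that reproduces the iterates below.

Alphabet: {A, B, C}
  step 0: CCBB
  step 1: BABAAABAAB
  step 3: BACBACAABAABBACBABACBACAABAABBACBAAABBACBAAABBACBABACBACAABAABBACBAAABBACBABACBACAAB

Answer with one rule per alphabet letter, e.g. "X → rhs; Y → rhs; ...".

A->BAC, B->AAB, C->BA

  step 0 ⇒ step 1: CCBB ⇒ BA·BA·AAB·AAB
    B ↦ AAB
    C ↦ BA
    A ↦ BAC  (constrained at step 1)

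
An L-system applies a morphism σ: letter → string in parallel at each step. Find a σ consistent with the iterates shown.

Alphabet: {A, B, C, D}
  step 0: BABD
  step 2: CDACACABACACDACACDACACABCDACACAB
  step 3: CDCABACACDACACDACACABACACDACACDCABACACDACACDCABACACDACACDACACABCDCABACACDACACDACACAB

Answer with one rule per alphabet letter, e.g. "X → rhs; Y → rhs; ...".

  step 2 ⇒ step 3: CDACACABACACDACACDACACABCDACACAB ⇒ CD·CAB·ACA·CD·ACA·CD·ACA·CAB·ACA·CD·ACA·CD·CAB·ACA·CD·ACA·CD·CAB·ACA·CD·ACA·CD·ACA·CAB·CD·CAB·ACA·CD·ACA·CD·ACA·CAB
    A ↦ ACA
    B ↦ CAB
    C ↦ CD
    D ↦ CAB

A->ACA, B->CAB, C->CD, D->CAB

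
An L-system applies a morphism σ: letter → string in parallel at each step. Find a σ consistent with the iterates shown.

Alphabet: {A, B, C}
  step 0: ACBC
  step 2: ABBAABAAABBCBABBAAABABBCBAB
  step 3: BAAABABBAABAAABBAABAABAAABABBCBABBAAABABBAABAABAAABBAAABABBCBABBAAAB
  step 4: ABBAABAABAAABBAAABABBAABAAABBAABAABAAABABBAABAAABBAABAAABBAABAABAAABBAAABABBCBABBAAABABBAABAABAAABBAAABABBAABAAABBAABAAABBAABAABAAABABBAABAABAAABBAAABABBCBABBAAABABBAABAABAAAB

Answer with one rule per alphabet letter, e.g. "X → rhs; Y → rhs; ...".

  step 3 ⇒ step 4: BAAABABBAABAAABBAABAABAAABABBCBABBAAABABBAABAABAAABBAAABABBCBABBAAAB ⇒ AB·BAA·BAA·BAA·AB·BAA·AB·AB·BAA·BAA·AB·BAA·BAA·BAA·AB·AB·BAA·BAA·AB·BAA·BAA·AB·BAA·BAA·BAA·AB·BAA·AB·AB·BCB·AB·BAA·AB·AB·BAA·BAA·BAA·AB·BAA·AB·AB·BAA·BAA·AB·BAA·BAA·AB·BAA·BAA·BAA·AB·AB·BAA·BAA·BAA·AB·BAA·AB·AB·BCB·AB·BAA·AB·AB·BAA·BAA·BAA·AB
    A ↦ BAA
    B ↦ AB
    C ↦ BCB

A->BAA, B->AB, C->BCB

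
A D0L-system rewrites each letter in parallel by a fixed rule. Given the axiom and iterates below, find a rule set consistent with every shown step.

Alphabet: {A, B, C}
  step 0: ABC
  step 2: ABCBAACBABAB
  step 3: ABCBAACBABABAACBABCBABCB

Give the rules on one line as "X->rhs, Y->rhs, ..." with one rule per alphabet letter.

  step 2 ⇒ step 3: ABCBAACBABAB ⇒ AB·CB·AA·CB·AB·AB·AA·CB·AB·CB·AB·CB
    A ↦ AB
    B ↦ CB
    C ↦ AA

A->AB, B->CB, C->AA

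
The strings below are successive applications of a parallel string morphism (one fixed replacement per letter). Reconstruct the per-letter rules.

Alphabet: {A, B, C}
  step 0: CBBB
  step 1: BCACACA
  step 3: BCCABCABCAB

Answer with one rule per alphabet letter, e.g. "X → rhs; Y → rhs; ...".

  step 0 ⇒ step 1: CBBB ⇒ B·CA·CA·CA
    B ↦ CA
    C ↦ B
    A ↦ C  (constrained at step 1)

A->C, B->CA, C->B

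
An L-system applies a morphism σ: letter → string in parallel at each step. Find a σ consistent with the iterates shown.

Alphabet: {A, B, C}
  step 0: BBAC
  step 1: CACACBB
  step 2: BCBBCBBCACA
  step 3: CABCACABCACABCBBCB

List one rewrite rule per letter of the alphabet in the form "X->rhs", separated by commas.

A->CB, B->CA, C->B

  step 2 ⇒ step 3: BCBBCBBCACA ⇒ CA·B·CA·CA·B·CA·CA·B·CB·B·CB
    A ↦ CB
    B ↦ CA
    C ↦ B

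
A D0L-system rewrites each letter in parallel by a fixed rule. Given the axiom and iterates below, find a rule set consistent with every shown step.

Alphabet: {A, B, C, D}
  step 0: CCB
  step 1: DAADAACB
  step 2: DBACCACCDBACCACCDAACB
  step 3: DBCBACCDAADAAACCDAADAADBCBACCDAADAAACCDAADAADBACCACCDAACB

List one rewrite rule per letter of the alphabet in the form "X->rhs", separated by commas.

A->ACC, B->CB, C->DAA, D->DB

  step 2 ⇒ step 3: DBACCACCDBACCACCDAACB ⇒ DB·CB·ACC·DAA·DAA·ACC·DAA·DAA·DB·CB·ACC·DAA·DAA·ACC·DAA·DAA·DB·ACC·ACC·DAA·CB
    A ↦ ACC
    B ↦ CB
    C ↦ DAA
    D ↦ DB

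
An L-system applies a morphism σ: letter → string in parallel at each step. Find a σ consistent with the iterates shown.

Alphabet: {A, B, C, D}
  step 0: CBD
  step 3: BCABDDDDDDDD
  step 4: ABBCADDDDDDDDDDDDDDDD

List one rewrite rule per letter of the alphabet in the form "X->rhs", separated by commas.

A->BC, B->A, C->B, D->DD

  step 3 ⇒ step 4: BCABDDDDDDDD ⇒ A·B·BC·A·DD·DD·DD·DD·DD·DD·DD·DD
    A ↦ BC
    B ↦ A
    C ↦ B
    D ↦ DD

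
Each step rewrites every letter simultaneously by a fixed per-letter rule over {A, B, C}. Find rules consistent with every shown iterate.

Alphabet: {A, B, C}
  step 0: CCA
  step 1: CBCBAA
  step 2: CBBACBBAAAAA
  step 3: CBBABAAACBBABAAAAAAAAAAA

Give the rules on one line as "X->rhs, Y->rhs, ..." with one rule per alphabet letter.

A->AA, B->BA, C->CB

  step 2 ⇒ step 3: CBBACBBAAAAA ⇒ CB·BA·BA·AA·CB·BA·BA·AA·AA·AA·AA·AA
    A ↦ AA
    B ↦ BA
    C ↦ CB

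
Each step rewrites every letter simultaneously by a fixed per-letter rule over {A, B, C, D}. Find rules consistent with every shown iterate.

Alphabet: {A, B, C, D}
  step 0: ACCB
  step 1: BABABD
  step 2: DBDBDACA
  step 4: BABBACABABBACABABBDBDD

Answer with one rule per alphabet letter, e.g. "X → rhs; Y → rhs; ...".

  step 1 ⇒ step 2: BABABD ⇒ D·B·D·B·D·ACA
    A ↦ B
    B ↦ D
    D ↦ ACA
  step 0 ⇒ step 1: ACCB ⇒ B·AB·AB·D
    C ↦ AB

A->B, B->D, C->AB, D->ACA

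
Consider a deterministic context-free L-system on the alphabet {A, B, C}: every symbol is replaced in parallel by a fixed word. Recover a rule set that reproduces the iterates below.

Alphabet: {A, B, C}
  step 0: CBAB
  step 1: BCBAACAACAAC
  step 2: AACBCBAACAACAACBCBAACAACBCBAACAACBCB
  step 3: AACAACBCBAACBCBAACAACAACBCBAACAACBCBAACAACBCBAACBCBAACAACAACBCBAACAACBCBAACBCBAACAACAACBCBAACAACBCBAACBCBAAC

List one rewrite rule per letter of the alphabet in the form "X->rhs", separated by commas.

A->AAC, B->AAC, C->BCB

  step 2 ⇒ step 3: AACBCBAACAACAACBCBAACAACBCBAACAACBCB ⇒ AAC·AAC·BCB·AAC·BCB·AAC·AAC·AAC·BCB·AAC·AAC·BCB·AAC·AAC·BCB·AAC·BCB·AAC·AAC·AAC·BCB·AAC·AAC·BCB·AAC·BCB·AAC·AAC·AAC·BCB·AAC·AAC·BCB·AAC·BCB·AAC
    A ↦ AAC
    B ↦ AAC
    C ↦ BCB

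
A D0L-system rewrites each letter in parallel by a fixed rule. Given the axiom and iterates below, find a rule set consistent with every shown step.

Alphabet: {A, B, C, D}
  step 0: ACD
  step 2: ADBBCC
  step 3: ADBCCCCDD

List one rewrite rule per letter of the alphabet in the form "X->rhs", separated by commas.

  step 2 ⇒ step 3: ADBBCC ⇒ AD·B·CC·CC·D·D
    A ↦ AD
    B ↦ CC
    C ↦ D
    D ↦ B

A->AD, B->CC, C->D, D->B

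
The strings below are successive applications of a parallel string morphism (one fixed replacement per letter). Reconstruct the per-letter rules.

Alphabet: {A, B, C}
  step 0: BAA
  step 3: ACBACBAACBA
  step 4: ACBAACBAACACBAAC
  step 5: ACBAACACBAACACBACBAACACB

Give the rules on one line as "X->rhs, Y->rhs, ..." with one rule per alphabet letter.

A->AC, B->A, C->B

  step 4 ⇒ step 5: ACBAACBAACACBAAC ⇒ AC·B·A·AC·AC·B·A·AC·AC·B·AC·B·A·AC·AC·B
    A ↦ AC
    B ↦ A
    C ↦ B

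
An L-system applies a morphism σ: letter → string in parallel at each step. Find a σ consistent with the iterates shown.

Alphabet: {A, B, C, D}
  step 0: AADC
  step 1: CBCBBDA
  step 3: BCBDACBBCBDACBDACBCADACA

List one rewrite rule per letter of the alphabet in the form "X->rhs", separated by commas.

  step 0 ⇒ step 1: AADC ⇒ CB·CB·B·DA
    A ↦ CB
    C ↦ DA
    D ↦ B
    B ↦ CA  (constrained at step 1)

A->CB, B->CA, C->DA, D->B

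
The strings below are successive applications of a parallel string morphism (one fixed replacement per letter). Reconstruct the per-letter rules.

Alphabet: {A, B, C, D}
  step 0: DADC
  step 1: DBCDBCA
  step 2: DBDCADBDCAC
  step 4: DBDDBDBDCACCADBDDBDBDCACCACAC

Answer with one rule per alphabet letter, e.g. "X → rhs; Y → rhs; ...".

  step 1 ⇒ step 2: DBCDBCA ⇒ DB·D·CA·DB·D·CA·C
    A ↦ C
    B ↦ D
    C ↦ CA
    D ↦ DB

A->C, B->D, C->CA, D->DB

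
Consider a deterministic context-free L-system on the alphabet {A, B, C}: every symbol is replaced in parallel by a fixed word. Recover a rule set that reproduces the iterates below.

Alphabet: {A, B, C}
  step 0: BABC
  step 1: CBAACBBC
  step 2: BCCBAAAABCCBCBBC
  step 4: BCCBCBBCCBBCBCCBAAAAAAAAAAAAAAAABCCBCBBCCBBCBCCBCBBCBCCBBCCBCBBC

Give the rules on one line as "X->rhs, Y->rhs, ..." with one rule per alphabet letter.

A->AA, B->CB, C->BC

  step 1 ⇒ step 2: CBAACBBC ⇒ BC·CB·AA·AA·BC·CB·CB·BC
    A ↦ AA
    B ↦ CB
    C ↦ BC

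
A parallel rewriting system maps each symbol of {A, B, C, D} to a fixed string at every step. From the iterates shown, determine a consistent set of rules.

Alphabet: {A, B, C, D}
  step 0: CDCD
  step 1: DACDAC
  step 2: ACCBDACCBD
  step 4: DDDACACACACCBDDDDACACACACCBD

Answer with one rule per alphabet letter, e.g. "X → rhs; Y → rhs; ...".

  step 1 ⇒ step 2: DACDAC ⇒ AC·CB·D·AC·CB·D
    A ↦ CB
    C ↦ D
    D ↦ AC
    B ↦ DD  (constrained at step 2)

A->CB, B->DD, C->D, D->AC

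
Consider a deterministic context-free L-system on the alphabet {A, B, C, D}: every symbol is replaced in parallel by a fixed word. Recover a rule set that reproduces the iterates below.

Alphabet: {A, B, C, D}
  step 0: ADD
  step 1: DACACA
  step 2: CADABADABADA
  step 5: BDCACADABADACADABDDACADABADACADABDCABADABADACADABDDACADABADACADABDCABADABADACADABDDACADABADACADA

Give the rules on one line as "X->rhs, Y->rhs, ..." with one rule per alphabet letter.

  step 1 ⇒ step 2: DACACA ⇒ CA·DA·BA·DA·BA·DA
    A ↦ DA
    C ↦ BA
    D ↦ CA
    B ↦ BD  (constrained at step 2)

A->DA, B->BD, C->BA, D->CA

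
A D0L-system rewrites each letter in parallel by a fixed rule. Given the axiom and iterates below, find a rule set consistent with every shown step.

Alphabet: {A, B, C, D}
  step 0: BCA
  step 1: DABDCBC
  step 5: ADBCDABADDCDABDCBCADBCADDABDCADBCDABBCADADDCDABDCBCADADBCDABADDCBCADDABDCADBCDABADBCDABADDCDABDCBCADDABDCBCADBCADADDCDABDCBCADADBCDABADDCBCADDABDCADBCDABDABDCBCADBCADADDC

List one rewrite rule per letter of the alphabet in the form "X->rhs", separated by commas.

A->BC, B->DAB, C->DC, D->AD

  step 0 ⇒ step 1: BCA ⇒ DAB·DC·BC
    A ↦ BC
    B ↦ DAB
    C ↦ DC
    D ↦ AD  (constrained at step 1)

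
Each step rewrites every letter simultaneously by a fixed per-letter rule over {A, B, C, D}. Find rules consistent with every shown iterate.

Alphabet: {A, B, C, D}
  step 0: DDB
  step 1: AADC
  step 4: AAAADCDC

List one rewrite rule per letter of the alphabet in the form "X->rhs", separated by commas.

  step 0 ⇒ step 1: DDB ⇒ A·A·DC
    B ↦ DC
    D ↦ A
    A ↦ B  (constrained at step 1)
    C ↦ A  (constrained at step 1)

A->B, B->DC, C->A, D->A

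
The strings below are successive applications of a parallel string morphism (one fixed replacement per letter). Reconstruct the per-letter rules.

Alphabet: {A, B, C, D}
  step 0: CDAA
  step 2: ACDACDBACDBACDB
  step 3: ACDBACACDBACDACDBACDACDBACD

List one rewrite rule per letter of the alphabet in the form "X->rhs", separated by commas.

  step 2 ⇒ step 3: ACDACDBACDBACDB ⇒ AC·DB·AC·AC·DB·AC·D·AC·DB·AC·D·AC·DB·AC·D
    A ↦ AC
    B ↦ D
    C ↦ DB
    D ↦ AC

A->AC, B->D, C->DB, D->AC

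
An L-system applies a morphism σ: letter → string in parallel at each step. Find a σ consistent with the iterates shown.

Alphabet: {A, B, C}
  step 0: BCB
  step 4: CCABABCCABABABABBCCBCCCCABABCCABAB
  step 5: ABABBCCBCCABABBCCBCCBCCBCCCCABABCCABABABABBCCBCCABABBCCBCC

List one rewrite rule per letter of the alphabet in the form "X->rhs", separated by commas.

  step 4 ⇒ step 5: CCABABCCABABABABBCCBCCCCABABCCABAB ⇒ AB·AB·B·CC·B·CC·AB·AB·B·CC·B·CC·B·CC·B·CC·CC·AB·AB·CC·AB·AB·AB·AB·B·CC·B·CC·AB·AB·B·CC·B·CC
    A ↦ B
    B ↦ CC
    C ↦ AB

A->B, B->CC, C->AB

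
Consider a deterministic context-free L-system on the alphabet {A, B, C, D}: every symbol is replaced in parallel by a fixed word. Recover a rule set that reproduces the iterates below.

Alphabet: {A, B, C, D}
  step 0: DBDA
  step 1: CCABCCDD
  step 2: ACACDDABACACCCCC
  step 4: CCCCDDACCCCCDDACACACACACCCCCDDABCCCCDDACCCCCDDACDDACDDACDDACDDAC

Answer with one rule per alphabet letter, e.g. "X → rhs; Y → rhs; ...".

A->DD, B->AB, C->AC, D->CC

  step 1 ⇒ step 2: CCABCCDD ⇒ AC·AC·DD·AB·AC·AC·CC·CC
    A ↦ DD
    B ↦ AB
    C ↦ AC
    D ↦ CC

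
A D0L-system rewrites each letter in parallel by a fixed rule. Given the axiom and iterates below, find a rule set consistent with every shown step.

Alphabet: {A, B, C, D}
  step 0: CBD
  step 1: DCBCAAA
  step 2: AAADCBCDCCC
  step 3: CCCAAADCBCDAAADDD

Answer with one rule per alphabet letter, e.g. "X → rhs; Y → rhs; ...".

A->C, B->CBC, C->D, D->AAA

  step 2 ⇒ step 3: AAADCBCDCCC ⇒ C·C·C·AAA·D·CBC·D·AAA·D·D·D
    A ↦ C
    B ↦ CBC
    C ↦ D
    D ↦ AAA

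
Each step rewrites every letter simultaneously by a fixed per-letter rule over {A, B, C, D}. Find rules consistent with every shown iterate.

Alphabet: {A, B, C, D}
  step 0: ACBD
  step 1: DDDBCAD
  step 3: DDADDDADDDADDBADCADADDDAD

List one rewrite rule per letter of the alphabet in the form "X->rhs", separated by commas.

  step 0 ⇒ step 1: ACBD ⇒ DD·DB·C·AD
    A ↦ DD
    B ↦ C
    C ↦ DB
    D ↦ AD

A->DD, B->C, C->DB, D->AD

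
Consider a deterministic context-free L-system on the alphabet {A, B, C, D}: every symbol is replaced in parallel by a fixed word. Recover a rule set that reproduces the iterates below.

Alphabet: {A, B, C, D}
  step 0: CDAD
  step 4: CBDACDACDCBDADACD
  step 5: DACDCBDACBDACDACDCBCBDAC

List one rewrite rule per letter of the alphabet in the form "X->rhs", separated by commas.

  step 4 ⇒ step 5: CBDACDACDCBDADACD ⇒ DA·CD·C·B·DA·C·B·DA·C·DA·CD·C·B·C·B·DA·C
    A ↦ B
    B ↦ CD
    C ↦ DA
    D ↦ C

A->B, B->CD, C->DA, D->C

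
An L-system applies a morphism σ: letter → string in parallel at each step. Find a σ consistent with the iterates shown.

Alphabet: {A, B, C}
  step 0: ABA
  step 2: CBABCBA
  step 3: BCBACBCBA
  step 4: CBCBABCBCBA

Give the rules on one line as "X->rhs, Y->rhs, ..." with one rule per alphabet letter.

A->BA, B->C, C->B

  step 3 ⇒ step 4: BCBACBCBA ⇒ C·B·C·BA·B·C·B·C·BA
    A ↦ BA
    B ↦ C
    C ↦ B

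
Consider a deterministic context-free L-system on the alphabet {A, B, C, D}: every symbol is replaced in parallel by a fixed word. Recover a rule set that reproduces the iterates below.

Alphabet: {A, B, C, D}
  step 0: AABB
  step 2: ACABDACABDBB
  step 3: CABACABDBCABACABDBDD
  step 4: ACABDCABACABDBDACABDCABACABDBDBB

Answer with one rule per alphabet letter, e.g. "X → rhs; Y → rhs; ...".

A->CAB, B->D, C->A, D->B

  step 3 ⇒ step 4: CABACABDBCABACABDBDD ⇒ A·CAB·D·CAB·A·CAB·D·B·D·A·CAB·D·CAB·A·CAB·D·B·D·B·B
    A ↦ CAB
    B ↦ D
    C ↦ A
    D ↦ B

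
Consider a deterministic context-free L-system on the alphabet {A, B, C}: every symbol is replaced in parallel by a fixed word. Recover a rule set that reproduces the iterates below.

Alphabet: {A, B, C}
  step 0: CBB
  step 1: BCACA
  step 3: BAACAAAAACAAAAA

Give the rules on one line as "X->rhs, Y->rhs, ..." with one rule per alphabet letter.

A->AA, B->CA, C->B

  step 0 ⇒ step 1: CBB ⇒ B·CA·CA
    B ↦ CA
    C ↦ B
    A ↦ AA  (constrained at step 1)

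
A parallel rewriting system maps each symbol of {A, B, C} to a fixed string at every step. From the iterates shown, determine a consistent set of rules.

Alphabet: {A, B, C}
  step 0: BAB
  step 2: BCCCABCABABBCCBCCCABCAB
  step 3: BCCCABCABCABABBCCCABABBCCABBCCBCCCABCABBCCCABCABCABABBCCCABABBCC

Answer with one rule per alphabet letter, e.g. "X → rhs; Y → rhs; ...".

A->AB, B->BCC, C->CAB

  step 2 ⇒ step 3: BCCCABCABABBCCBCCCABCAB ⇒ BCC·CAB·CAB·CAB·AB·BCC·CAB·AB·BCC·AB·BCC·BCC·CAB·CAB·BCC·CAB·CAB·CAB·AB·BCC·CAB·AB·BCC
    A ↦ AB
    B ↦ BCC
    C ↦ CAB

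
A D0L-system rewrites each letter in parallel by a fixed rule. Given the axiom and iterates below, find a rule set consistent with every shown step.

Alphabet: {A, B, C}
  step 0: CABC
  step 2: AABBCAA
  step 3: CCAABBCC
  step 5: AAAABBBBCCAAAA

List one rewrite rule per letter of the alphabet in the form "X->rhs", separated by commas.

  step 2 ⇒ step 3: AABBCAA ⇒ C·C·A·A·BB·C·C
    A ↦ C
    B ↦ A
    C ↦ BB

A->C, B->A, C->BB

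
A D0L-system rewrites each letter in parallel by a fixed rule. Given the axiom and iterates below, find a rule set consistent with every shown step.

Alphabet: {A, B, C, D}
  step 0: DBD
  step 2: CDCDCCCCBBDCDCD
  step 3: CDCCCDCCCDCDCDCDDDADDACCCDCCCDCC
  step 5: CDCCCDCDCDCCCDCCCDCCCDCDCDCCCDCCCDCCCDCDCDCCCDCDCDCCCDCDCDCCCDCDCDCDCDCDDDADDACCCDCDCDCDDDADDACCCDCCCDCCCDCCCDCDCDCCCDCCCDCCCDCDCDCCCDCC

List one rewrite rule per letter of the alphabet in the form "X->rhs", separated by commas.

A->BBD, B->DDA, C->CD, D->CC

  step 2 ⇒ step 3: CDCDCCCCBBDCDCD ⇒ CD·CC·CD·CC·CD·CD·CD·CD·DDA·DDA·CC·CD·CC·CD·CC
    B ↦ DDA
    C ↦ CD
    D ↦ CC
    A ↦ BBD  (constrained at step 3)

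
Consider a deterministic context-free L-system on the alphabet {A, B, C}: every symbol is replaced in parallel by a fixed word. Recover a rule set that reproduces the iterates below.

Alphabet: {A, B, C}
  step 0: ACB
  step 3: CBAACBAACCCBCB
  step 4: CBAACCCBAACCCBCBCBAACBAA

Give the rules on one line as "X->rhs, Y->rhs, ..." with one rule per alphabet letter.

A->C, B->AA, C->CB

  step 3 ⇒ step 4: CBAACBAACCCBCB ⇒ CB·AA·C·C·CB·AA·C·C·CB·CB·CB·AA·CB·AA
    A ↦ C
    B ↦ AA
    C ↦ CB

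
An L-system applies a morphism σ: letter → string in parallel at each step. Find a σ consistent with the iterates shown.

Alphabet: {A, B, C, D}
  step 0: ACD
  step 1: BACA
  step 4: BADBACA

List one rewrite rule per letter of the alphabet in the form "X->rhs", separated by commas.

A->B, B->D, C->AC, D->A

  step 0 ⇒ step 1: ACD ⇒ B·AC·A
    A ↦ B
    C ↦ AC
    D ↦ A
    B ↦ D  (constrained at step 1)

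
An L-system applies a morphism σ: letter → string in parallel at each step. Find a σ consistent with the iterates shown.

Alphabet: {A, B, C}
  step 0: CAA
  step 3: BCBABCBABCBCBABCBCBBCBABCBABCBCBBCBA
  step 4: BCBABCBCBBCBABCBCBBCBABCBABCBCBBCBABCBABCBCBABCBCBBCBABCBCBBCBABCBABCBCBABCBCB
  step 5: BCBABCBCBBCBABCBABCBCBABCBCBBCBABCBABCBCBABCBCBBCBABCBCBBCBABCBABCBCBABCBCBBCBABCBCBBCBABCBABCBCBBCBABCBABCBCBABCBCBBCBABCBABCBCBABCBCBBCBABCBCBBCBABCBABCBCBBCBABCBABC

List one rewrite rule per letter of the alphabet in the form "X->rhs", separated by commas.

  step 4 ⇒ step 5: BCBABCBCBBCBABCBCBBCBABCBABCBCBBCBABCBABCBCBABCBCBBCBABCBCBBCBABCBABCBCBABCBCB ⇒ BC·BA·BC·BCB·BC·BA·BC·BA·BC·BC·BA·BC·BCB·BC·BA·BC·BA·BC·BC·BA·BC·BCB·BC·BA·BC·BCB·BC·BA·BC·BA·BC·BC·BA·BC·BCB·BC·BA·BC·BCB·BC·BA·BC·BA·BC·BCB·BC·BA·BC·BA·BC·BC·BA·BC·BCB·BC·BA·BC·BA·BC·BC·BA·BC·BCB·BC·BA·BC·BCB·BC·BA·BC·BA·BC·BCB·BC·BA·BC·BA·BC
    A ↦ BCB
    B ↦ BC
    C ↦ BA

A->BCB, B->BC, C->BA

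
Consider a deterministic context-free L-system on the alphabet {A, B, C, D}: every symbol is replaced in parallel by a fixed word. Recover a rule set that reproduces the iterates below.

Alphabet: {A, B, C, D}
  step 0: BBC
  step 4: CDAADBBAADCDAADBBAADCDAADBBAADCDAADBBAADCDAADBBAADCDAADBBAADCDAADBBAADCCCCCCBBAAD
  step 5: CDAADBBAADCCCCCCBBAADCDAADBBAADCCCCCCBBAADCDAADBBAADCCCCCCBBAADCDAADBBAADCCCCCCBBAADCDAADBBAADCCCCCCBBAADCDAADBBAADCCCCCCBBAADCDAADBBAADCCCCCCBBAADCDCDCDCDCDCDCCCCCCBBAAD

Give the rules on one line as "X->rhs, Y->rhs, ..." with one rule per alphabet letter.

A->B, B->CCC, C->CD, D->AAD

  step 4 ⇒ step 5: CDAADBBAADCDAADBBAADCDAADBBAADCDAADBBAADCDAADBBAADCDAADBBAADCDAADBBAADCCCCCCBBAAD ⇒ CD·AAD·B·B·AAD·CCC·CCC·B·B·AAD·CD·AAD·B·B·AAD·CCC·CCC·B·B·AAD·CD·AAD·B·B·AAD·CCC·CCC·B·B·AAD·CD·AAD·B·B·AAD·CCC·CCC·B·B·AAD·CD·AAD·B·B·AAD·CCC·CCC·B·B·AAD·CD·AAD·B·B·AAD·CCC·CCC·B·B·AAD·CD·AAD·B·B·AAD·CCC·CCC·B·B·AAD·CD·CD·CD·CD·CD·CD·CCC·CCC·B·B·AAD
    A ↦ B
    B ↦ CCC
    C ↦ CD
    D ↦ AAD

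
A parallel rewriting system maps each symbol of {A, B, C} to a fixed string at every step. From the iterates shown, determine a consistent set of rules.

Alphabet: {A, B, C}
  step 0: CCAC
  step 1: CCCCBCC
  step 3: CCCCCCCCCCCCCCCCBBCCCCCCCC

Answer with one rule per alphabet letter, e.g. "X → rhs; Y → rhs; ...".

  step 0 ⇒ step 1: CCAC ⇒ CC·CC·B·CC
    A ↦ B
    C ↦ CC
    B ↦ AA  (constrained at step 1)

A->B, B->AA, C->CC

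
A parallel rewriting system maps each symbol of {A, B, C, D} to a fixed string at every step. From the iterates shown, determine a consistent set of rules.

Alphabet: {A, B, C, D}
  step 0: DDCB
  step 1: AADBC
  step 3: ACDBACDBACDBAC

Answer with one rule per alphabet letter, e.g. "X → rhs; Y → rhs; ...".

  step 0 ⇒ step 1: DDCB ⇒ A·A·DB·C
    B ↦ C
    C ↦ DB
    D ↦ A
    A ↦ AC  (constrained at step 1)

A->AC, B->C, C->DB, D->A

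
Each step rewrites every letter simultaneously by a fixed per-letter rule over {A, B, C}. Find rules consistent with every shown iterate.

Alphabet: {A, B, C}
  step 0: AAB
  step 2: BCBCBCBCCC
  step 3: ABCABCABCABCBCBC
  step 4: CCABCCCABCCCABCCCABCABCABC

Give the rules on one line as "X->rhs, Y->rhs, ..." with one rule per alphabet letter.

A->CC, B->A, C->BC

  step 3 ⇒ step 4: ABCABCABCABCBCBC ⇒ CC·A·BC·CC·A·BC·CC·A·BC·CC·A·BC·A·BC·A·BC
    A ↦ CC
    B ↦ A
    C ↦ BC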